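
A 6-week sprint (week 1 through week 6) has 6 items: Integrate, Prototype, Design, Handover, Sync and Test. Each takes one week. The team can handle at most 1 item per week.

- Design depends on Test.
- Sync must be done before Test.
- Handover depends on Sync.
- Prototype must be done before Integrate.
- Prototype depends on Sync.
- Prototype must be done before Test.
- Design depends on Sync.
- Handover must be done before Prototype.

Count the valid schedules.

3

Enumerating: Design in week 5, Prototype in week 3, Sync in week 1, Handover in week 2, Integrate in week 6, Test in week 4 | Integrate=week 5, Handover=week 2, Design=week 6, Sync=week 1, Test=week 4, Prototype=week 3 | Prototype=week 3; Handover=week 2; Integrate=week 4; Sync=week 1; Test=week 5; Design=week 6.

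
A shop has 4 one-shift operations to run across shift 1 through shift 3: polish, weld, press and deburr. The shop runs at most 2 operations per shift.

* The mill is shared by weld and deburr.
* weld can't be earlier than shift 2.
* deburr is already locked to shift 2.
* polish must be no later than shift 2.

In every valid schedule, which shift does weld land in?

shift 3

weld's window is shift 2–shift 3.
deburr is fixed at shift 2, and weld can't share a shift with deburr.
So weld must be shift 3.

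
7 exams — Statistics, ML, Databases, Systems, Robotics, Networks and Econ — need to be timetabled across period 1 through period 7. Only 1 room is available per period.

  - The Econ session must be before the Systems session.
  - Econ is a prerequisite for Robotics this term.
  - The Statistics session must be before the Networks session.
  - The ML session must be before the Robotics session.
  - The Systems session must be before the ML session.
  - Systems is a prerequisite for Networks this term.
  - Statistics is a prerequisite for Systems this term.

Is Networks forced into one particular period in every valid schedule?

Networks can be period 4 (e.g. Robotics -> period 6; Econ -> period 2; ML -> period 5; Databases -> period 7; Networks -> period 4; Statistics -> period 1; Systems -> period 3) or period 5 (e.g. Econ in period 2, ML in period 4, Networks in period 5, Robotics in period 6, Systems in period 3, Statistics in period 1, Databases in period 7).

No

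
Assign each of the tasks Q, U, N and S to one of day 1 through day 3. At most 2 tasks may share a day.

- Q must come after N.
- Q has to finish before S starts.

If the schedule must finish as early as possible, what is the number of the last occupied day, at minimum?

The precedence chain requires at least 3 distinct days.
With at most 2 per day and 4 tasks, at least 2 days are needed.
3 works (last occupied day: day 3): for example U in day 1; S in day 3; Q in day 2; N in day 1.

3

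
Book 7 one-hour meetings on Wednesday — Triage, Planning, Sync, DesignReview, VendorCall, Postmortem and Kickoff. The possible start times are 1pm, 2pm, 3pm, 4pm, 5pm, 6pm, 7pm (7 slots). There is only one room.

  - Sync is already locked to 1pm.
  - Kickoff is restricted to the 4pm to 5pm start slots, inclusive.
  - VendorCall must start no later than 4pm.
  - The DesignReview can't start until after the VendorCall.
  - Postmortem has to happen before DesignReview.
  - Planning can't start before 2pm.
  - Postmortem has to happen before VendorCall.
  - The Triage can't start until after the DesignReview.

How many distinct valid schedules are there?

8

Splitting on Triage: it can be 6pm (2), 7pm (6). Listing each branch's schedules as (Planning, Sync, DesignReview, VendorCall, Postmortem, Kickoff):
Triage=6pm: (7pm,1pm,4pm,3pm,2pm,5pm) (7pm,1pm,5pm,3pm,2pm,4pm) — 2.
Triage=7pm: (2pm,1pm,6pm,4pm,3pm,5pm) (3pm,1pm,6pm,4pm,2pm,5pm) (4pm,1pm,6pm,3pm,2pm,5pm) (5pm,1pm,6pm,3pm,2pm,4pm) (6pm,1pm,4pm,3pm,2pm,5pm) (6pm,1pm,5pm,3pm,2pm,4pm) — 6.
Summing: 2 + 6 = 8.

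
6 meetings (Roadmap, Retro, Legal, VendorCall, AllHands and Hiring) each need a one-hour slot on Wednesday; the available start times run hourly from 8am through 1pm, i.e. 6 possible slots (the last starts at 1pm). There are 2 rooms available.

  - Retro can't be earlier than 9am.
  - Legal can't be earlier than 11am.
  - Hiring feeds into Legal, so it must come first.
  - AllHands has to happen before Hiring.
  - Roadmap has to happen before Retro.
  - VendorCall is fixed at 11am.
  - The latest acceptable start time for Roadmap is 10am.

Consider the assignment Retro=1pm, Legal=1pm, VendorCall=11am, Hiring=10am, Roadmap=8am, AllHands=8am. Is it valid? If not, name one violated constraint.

Valid

Hiring feeds into Legal, so it must come first — holds.
Legal can't be earlier than 11am — holds.
There are 2 rooms available — holds.
The latest acceptable start time for Roadmap is 10am — holds.
Roadmap has to happen before Retro — holds.
VendorCall is fixed at 11am — holds.
Retro can't be earlier than 9am — holds.
AllHands has to happen before Hiring — holds.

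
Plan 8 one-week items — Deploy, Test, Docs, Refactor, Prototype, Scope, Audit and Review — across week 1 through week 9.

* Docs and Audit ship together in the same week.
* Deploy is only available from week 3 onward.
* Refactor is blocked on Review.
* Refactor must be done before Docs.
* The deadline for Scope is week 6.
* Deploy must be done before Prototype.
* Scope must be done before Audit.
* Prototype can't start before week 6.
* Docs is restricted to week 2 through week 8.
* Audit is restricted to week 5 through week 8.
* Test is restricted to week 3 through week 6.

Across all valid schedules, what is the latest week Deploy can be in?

Deploy is available from week 3; downstream work caps Deploy at week 8.
Deploy at week 8 is achievable: Deploy -> week 8; Refactor -> week 2; Review -> week 1; Audit -> week 5; Scope -> week 1; Docs -> week 5; Prototype -> week 9; Test -> week 3.

week 8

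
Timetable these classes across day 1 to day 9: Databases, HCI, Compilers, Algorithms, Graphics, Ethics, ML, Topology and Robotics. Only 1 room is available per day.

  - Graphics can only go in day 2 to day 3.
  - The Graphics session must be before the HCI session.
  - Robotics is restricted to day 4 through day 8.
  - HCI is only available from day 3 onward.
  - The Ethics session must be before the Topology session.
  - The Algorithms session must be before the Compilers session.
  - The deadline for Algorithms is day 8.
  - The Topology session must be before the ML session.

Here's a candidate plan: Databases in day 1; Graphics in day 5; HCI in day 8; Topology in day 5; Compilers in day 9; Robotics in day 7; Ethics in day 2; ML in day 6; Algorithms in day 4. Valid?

No. Graphics can only go in day 2 to day 3 is not satisfied.

The deadline for Algorithms is day 8 — holds.
HCI is only available from day 3 onward — holds.
Robotics is restricted to day 4 through day 8 — holds.
Graphics can only go in day 2 to day 3 — violated.
The Ethics session must be before the Topology session — holds.
The Algorithms session must be before the Compilers session — holds.
Only 1 room is available per day — violated.
The Graphics session must be before the HCI session — holds.
The Topology session must be before the ML session — holds.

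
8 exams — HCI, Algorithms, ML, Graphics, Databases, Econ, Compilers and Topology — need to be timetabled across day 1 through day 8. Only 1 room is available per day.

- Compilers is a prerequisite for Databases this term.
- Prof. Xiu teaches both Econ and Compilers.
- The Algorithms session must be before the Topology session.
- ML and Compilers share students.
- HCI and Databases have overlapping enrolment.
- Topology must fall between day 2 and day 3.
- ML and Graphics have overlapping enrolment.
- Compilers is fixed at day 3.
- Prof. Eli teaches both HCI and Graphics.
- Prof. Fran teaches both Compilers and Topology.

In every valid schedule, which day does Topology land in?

Topology's window is day 2–day 3.
Compilers is fixed at day 3, and Topology can't share a day with Compilers.
So Topology must be day 2.

day 2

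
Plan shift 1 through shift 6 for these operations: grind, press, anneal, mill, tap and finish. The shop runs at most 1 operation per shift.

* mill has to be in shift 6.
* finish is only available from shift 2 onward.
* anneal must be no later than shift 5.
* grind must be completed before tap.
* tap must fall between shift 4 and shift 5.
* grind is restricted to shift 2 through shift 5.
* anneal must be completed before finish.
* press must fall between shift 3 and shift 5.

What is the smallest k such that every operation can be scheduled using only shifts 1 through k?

6 shifts

The precedence chain requires at least 2 distinct shifts.
With at most 1 per shift and 6 operations, at least 6 shifts are needed.
mill can't be placed before shift 6, so the schedule must run through at least shift 6.
6 works (last occupied shift: shift 6): for example press in shift 3, grind in shift 2, mill in shift 6, tap in shift 4, anneal in shift 1, finish in shift 5.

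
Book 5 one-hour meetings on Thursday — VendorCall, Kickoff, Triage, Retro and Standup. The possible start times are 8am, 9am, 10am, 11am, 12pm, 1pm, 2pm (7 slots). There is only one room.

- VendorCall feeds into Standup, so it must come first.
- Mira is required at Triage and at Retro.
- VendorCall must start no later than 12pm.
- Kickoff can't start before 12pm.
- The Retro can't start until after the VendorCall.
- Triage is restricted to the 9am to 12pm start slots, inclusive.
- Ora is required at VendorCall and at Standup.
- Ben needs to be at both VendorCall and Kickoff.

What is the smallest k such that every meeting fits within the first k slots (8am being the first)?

5

The precedence chain requires at least 2 distinct slots.
With at most 1 per slot and 5 meetings, at least 5 slots are needed.
Kickoff can't be placed before 12pm — that is slot 5 counting from 8am — so the schedule must run through at least 5 slots.
5 works (last occupied slot: 12pm): for example Triage in 9am, Standup in 11am, Retro in 10am, VendorCall in 8am, Kickoff in 12pm.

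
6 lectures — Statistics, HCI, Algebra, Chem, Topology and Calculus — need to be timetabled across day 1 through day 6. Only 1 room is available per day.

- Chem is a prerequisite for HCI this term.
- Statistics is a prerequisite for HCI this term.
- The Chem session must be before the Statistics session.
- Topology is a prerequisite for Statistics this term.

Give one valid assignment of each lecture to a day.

Algebra -> day 5, Chem -> day 1, Topology -> day 2, HCI -> day 4, Calculus -> day 6, Statistics -> day 3

Checking: Topology(day 2) before Statistics(day 3); Chem(day 1) before HCI(day 4); Chem(day 1) before Statistics(day 3); Statistics(day 3) before HCI(day 4); max 1 per day (cap 1).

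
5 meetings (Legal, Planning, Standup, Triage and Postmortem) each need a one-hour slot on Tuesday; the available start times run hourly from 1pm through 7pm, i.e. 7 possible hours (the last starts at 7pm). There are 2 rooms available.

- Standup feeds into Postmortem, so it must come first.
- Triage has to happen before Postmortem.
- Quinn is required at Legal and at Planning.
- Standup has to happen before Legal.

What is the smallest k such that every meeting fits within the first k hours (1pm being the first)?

The precedence chain requires at least 2 distinct hours.
With at most 2 per hour and 5 meetings, at least 3 hours are needed.
3 works (last occupied hour: 3pm): for example Triage=1pm, Postmortem=2pm, Legal=2pm, Standup=1pm, Planning=3pm.

3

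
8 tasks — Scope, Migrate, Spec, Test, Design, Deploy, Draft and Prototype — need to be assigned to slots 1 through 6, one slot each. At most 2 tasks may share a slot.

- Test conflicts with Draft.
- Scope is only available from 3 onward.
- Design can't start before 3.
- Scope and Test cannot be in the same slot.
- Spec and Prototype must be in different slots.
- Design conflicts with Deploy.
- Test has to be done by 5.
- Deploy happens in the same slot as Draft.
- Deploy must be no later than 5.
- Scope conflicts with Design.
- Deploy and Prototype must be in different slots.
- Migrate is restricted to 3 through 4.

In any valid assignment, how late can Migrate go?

Migrate is available from 3; Migrate's own window allows nothing later than 4.
Migrate at 4 is achievable: Migrate in 4, Test in 1, Scope in 3, Prototype in 3, Draft in 2, Design in 4, Deploy in 2, Spec in 1.

4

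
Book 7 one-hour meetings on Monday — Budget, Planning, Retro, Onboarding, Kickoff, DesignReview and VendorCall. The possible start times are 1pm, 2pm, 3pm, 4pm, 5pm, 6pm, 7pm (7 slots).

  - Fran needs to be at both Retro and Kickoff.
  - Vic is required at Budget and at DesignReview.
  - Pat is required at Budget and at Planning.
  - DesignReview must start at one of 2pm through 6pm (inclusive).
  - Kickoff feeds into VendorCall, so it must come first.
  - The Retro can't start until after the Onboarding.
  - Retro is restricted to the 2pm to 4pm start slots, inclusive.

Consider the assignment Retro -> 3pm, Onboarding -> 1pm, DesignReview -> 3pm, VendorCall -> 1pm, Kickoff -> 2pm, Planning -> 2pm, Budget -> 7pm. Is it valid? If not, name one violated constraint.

DesignReview must start at one of 2pm through 6pm (inclusive) — holds.
Kickoff feeds into VendorCall, so it must come first — violated.
Pat is required at Budget and at Planning — holds.
The Retro can't start until after the Onboarding — holds.
Vic is required at Budget and at DesignReview — holds.
Fran needs to be at both Retro and Kickoff — holds.
Retro is restricted to the 2pm to 4pm start slots, inclusive — holds.

No — it violates: Kickoff feeds into VendorCall, so it must come first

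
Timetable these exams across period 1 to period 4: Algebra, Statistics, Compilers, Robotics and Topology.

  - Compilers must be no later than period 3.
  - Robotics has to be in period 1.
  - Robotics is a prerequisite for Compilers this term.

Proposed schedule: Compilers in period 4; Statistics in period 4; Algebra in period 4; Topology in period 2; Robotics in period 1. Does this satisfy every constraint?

Compilers must be no later than period 3 — violated.
Robotics is a prerequisite for Compilers this term — holds.
Robotics has to be in period 1 — holds.

Invalid. Compilers must be no later than period 3.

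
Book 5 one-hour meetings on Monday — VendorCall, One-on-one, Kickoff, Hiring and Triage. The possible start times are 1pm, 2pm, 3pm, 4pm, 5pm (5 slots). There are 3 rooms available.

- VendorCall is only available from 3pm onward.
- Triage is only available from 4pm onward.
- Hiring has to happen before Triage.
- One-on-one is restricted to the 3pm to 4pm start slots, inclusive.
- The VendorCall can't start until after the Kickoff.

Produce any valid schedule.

Triage=4pm; VendorCall=3pm; Kickoff=1pm; One-on-one=3pm; Hiring=1pm

Checking: Kickoff(1pm) before VendorCall(3pm); Hiring(1pm) before Triage(4pm); VendorCall=3pm in [3pm,5pm]; One-on-one=3pm in [3pm,4pm]; Triage=4pm in [4pm,5pm]; max 2 per slot (cap 3).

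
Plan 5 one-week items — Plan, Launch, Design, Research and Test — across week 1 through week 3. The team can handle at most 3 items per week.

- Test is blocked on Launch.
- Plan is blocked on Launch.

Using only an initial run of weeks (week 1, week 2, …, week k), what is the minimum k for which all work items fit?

2 weeks

The precedence chain requires at least 2 distinct weeks.
With at most 3 per week and 5 work items, at least 2 weeks are needed.
2 works (last occupied week: week 2): for example Plan=week 2, Test=week 2, Launch=week 1, Design=week 1, Research=week 1.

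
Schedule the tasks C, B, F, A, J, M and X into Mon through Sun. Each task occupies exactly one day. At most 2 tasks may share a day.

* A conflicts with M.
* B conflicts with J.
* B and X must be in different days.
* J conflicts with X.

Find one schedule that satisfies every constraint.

B in Mon, X in Thu, A in Tue, F in Tue, C in Mon, J in Wed, M in Wed

Checking: J(Wed) != X(Thu); B(Mon) != J(Wed); A(Tue) != M(Wed); B(Mon) != X(Thu); max 2 per day (cap 2).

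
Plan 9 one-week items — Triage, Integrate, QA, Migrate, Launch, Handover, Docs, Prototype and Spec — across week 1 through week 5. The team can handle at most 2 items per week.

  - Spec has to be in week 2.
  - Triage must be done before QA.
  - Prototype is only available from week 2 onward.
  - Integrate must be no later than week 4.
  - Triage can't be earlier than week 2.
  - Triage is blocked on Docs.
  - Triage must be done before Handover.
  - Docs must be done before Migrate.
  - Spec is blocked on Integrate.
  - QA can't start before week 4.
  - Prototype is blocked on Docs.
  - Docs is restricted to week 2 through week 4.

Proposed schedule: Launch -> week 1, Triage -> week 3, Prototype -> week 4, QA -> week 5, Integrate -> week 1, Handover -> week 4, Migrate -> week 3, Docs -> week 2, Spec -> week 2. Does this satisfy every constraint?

Triage must be done before QA — holds.
Spec is blocked on Integrate — holds.
Integrate must be no later than week 4 — holds.
Docs is restricted to week 2 through week 4 — holds.
Spec has to be in week 2 — holds.
Docs must be done before Migrate — holds.
The team can handle at most 2 items per week — holds.
Triage can't be earlier than week 2 — holds.
QA can't start before week 4 — holds.
Triage is blocked on Docs — holds.
Prototype is only available from week 2 onward — holds.
Prototype is blocked on Docs — holds.
Triage must be done before Handover — holds.

Valid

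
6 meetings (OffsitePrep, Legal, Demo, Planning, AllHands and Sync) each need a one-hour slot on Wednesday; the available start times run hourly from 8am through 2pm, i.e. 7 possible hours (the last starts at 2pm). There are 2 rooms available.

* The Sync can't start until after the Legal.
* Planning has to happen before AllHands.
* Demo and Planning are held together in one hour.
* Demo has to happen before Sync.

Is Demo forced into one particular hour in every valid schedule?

No

Demo can be 8am (e.g. OffsitePrep=10am; AllHands=9am; Demo=8am; Planning=8am; Sync=10am; Legal=9am) or 9am (e.g. Planning=9am, AllHands=10am, Legal=8am, OffsitePrep=8am, Demo=9am, Sync=10am).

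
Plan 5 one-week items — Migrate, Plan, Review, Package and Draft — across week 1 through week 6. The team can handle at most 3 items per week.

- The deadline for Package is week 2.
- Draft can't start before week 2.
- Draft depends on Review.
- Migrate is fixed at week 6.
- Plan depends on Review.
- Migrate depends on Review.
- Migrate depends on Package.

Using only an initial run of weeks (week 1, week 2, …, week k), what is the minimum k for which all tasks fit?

6

The precedence chain requires at least 2 distinct weeks.
With at most 3 per week and 5 tasks, at least 2 weeks are needed.
Migrate can't be placed before week 6, so the schedule must run through at least week 6.
6 works (last occupied week: week 6): for example Migrate in week 6, Package in week 1, Plan in week 2, Review in week 1, Draft in week 2.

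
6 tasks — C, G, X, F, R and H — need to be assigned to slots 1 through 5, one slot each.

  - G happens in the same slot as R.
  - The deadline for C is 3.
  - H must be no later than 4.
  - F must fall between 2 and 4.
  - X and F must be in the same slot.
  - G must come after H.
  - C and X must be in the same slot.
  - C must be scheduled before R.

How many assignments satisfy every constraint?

Splitting on C: it can be 2 (9), 3 (7). Listing each branch's schedules as (G, X, F, R, H):
C=2: (3,2,2,3,1) (3,2,2,3,2) (4,2,2,4,1) (4,2,2,4,2) (4,2,2,4,3) (5,2,2,5,1) (5,2,2,5,2) (5,2,2,5,3) (5,2,2,5,4) — 9.
C=3: (4,3,3,4,1) (4,3,3,4,2) (4,3,3,4,3) (5,3,3,5,1) (5,3,3,5,2) (5,3,3,5,3) (5,3,3,5,4) — 7.
Summing: 9 + 7 = 16.

16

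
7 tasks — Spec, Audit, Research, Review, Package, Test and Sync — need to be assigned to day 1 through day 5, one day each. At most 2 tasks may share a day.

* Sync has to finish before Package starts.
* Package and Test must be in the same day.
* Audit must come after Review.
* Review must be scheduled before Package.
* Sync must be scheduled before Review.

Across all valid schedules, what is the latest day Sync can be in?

Downstream work caps Sync at day 3.
Sync at day 2 is achievable: Sync -> day 2; Package -> day 4; Spec -> day 1; Research -> day 1; Test -> day 4; Review -> day 3; Audit -> day 5.
Nothing later works — the capacity limit rule out every day after day 2.

day 2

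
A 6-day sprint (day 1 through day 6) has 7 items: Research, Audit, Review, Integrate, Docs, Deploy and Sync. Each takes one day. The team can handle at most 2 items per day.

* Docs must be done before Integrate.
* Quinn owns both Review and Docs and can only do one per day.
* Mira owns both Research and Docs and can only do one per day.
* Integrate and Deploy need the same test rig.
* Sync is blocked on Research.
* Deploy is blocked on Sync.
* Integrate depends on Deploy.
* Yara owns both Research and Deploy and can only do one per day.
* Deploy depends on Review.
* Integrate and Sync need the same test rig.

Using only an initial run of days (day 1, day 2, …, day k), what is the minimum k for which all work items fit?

4 days

The precedence chain requires at least 4 distinct days.
With at most 2 per day and 7 work items, at least 4 days are needed.
4 works (last occupied day: day 4): for example Audit in day 3, Integrate in day 4, Review in day 1, Docs in day 2, Deploy in day 3, Sync in day 2, Research in day 1.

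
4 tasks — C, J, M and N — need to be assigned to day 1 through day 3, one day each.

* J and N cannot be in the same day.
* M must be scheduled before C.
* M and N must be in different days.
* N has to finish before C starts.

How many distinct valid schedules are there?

4

Enumerating: J=day 1, M=day 1, N=day 2, C=day 3 | C=day 3, M=day 1, N=day 2, J=day 3 | C -> day 3; M -> day 2; N -> day 1; J -> day 2 | C in day 3; J in day 3; M in day 2; N in day 1.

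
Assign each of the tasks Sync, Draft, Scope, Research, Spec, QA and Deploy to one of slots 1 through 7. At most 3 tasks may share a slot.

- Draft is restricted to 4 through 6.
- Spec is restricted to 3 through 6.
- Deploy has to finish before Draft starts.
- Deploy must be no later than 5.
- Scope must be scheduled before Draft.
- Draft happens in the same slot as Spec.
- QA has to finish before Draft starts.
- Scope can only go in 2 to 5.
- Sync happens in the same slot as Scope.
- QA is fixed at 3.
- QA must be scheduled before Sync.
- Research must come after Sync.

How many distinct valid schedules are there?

Splitting on Sync: it can be 4 (27), 5 (10). Listing each branch's schedules as (Draft, Scope, Research, Spec, QA, Deploy):
Sync=4: (5,4,5,5,3,1) (5,4,5,5,3,2) (5,4,5,5,3,3) (5,4,5,5,3,4) (5,4,6,5,3,1) (5,4,6,5,3,2) (5,4,6,5,3,3) (5,4,6,5,3,4) (5,4,7,5,3,1) (5,4,7,5,3,2) (5,4,7,5,3,3) (5,4,7,5,3,4) (6,4,5,6,3,1) (6,4,5,6,3,2) (6,4,5,6,3,3) (6,4,5,6,3,4) (6,4,5,6,3,5) (6,4,6,6,3,1) (6,4,6,6,3,2) (6,4,6,6,3,3) (6,4,6,6,3,4) (6,4,6,6,3,5) (6,4,7,6,3,1) (6,4,7,6,3,2) (6,4,7,6,3,3) (6,4,7,6,3,4) (6,4,7,6,3,5) — 27.
Sync=5: (6,5,6,6,3,1) (6,5,6,6,3,2) (6,5,6,6,3,3) (6,5,6,6,3,4) (6,5,6,6,3,5) (6,5,7,6,3,1) (6,5,7,6,3,2) (6,5,7,6,3,3) (6,5,7,6,3,4) (6,5,7,6,3,5) — 10.
Summing: 27 + 10 = 37.

37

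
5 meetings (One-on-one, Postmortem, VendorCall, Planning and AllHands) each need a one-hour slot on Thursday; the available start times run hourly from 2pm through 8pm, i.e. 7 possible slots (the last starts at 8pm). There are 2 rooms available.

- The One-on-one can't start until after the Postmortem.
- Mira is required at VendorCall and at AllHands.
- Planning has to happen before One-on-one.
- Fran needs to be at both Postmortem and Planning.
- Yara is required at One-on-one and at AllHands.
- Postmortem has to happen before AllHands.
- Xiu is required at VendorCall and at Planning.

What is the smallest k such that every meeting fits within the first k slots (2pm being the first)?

The precedence chain requires at least 2 distinct slots.
With at most 2 per slot and 5 meetings, at least 3 slots are needed.
3 works (last occupied slot: 4pm): for example Postmortem=2pm; One-on-one=4pm; VendorCall=2pm; Planning=3pm; AllHands=3pm.

3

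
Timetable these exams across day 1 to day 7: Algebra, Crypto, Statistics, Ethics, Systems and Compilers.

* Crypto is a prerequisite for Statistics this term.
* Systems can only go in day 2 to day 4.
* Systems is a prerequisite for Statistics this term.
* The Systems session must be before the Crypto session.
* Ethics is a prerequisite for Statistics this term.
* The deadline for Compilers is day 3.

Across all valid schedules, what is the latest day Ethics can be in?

day 6

Downstream work caps Ethics at day 6.
Ethics at day 6 is achievable: Compilers in day 1, Crypto in day 3, Systems in day 2, Statistics in day 7, Algebra in day 1, Ethics in day 6.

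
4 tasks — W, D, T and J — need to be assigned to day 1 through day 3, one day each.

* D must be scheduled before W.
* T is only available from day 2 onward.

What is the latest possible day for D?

day 2

Downstream work caps D at day 2.
D at day 2 is achievable: W in day 3, J in day 1, D in day 2, T in day 2.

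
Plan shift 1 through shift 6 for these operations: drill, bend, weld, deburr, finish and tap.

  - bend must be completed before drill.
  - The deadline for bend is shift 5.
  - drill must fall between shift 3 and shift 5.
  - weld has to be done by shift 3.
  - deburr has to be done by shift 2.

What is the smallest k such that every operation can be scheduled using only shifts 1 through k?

The precedence chain requires at least 2 distinct shifts.
drill can't be placed before shift 3, so the schedule must run through at least shift 3.
3 works (last occupied shift: shift 3): for example finish in shift 1; deburr in shift 1; weld in shift 1; drill in shift 3; tap in shift 1; bend in shift 1.

3 shifts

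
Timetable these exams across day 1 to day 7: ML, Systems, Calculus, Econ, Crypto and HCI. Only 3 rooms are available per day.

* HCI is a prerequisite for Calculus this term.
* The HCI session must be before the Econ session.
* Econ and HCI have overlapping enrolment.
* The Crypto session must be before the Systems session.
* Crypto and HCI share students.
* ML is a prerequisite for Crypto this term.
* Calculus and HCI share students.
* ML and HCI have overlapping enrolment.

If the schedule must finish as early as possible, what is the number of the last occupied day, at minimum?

The precedence chain requires at least 3 distinct days.
With at most 3 per day and 6 exams, at least 2 days are needed.
Could 3 days be enough, i.e. nothing placed later than day 3? No: Systems must come after Crypto (at day 1 or later) → {day 2, day 3}; Crypto must come before Systems (at day 3 or earlier) → {day 1, day 2}; Crypto must come after ML (at day 1 or later) → {day 2}; ML must come before Crypto (at day 2 or earlier) → {day 1}; Calculus must come after HCI (at day 1 or later) → {day 2, day 3}; HCI must come before Calculus (at day 3 or earlier) → {day 1, day 2}; HCI can't share with ML (day 1) → {day 2}; HCI can't share with Crypto (day 2) → nothing is left.
So 3 days is not enough.
4 works (last occupied day: day 4): for example Calculus=day 4; HCI=day 3; Systems=day 3; Crypto=day 2; ML=day 1; Econ=day 4.

day 4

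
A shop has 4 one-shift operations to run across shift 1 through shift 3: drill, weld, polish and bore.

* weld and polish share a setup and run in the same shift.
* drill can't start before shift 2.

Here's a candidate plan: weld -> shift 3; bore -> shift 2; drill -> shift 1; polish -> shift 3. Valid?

No. drill can't start before shift 2 is not satisfied.

weld and polish share a setup and run in the same shift — holds.
drill can't start before shift 2 — violated.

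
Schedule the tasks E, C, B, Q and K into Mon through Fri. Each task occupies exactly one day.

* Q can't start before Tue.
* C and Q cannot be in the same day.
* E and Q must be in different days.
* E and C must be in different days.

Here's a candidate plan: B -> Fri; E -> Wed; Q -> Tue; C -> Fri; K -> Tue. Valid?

E and Q must be in different days — holds.
E and C must be in different days — holds.
Q can't start before Tue — holds.
C and Q cannot be in the same day — holds.

Valid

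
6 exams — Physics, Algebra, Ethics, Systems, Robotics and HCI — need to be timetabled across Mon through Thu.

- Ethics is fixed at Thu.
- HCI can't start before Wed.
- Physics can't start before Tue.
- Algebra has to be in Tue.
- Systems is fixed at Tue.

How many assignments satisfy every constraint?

Splitting on Physics: it can be Tue (8), Wed (8), Thu (8). Listing each branch's schedules as (Algebra, Ethics, Systems, Robotics, HCI):
Physics=Tue: (Tue,Thu,Tue,Mon,Wed) (Tue,Thu,Tue,Mon,Thu) (Tue,Thu,Tue,Tue,Wed) (Tue,Thu,Tue,Tue,Thu) (Tue,Thu,Tue,Wed,Wed) (Tue,Thu,Tue,Wed,Thu) (Tue,Thu,Tue,Thu,Wed) (Tue,Thu,Tue,Thu,Thu) — 8.
Physics=Wed: (Tue,Thu,Tue,Mon,Wed) (Tue,Thu,Tue,Mon,Thu) (Tue,Thu,Tue,Tue,Wed) (Tue,Thu,Tue,Tue,Thu) (Tue,Thu,Tue,Wed,Wed) (Tue,Thu,Tue,Wed,Thu) (Tue,Thu,Tue,Thu,Wed) (Tue,Thu,Tue,Thu,Thu) — 8.
Physics=Thu: (Tue,Thu,Tue,Mon,Wed) (Tue,Thu,Tue,Mon,Thu) (Tue,Thu,Tue,Tue,Wed) (Tue,Thu,Tue,Tue,Thu) (Tue,Thu,Tue,Wed,Wed) (Tue,Thu,Tue,Wed,Thu) (Tue,Thu,Tue,Thu,Wed) (Tue,Thu,Tue,Thu,Thu) — 8.
Summing: 8 + 8 + 8 = 24.

24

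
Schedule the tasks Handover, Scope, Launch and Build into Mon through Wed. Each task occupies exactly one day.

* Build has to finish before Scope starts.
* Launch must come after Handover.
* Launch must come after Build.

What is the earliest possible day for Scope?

Tue

Precedence pushes Scope to at least Tue.
Scope at Tue is achievable: Launch=Tue; Build=Mon; Scope=Tue; Handover=Mon.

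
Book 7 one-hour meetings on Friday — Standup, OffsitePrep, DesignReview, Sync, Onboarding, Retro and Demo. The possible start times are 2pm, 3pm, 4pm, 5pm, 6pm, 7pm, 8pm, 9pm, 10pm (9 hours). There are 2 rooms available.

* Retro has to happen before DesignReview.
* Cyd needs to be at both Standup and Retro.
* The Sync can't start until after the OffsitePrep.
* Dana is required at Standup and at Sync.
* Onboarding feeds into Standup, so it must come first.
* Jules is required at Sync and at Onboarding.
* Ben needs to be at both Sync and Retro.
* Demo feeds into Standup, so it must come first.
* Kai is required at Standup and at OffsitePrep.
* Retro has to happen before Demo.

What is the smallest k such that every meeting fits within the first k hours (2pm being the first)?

The precedence chain requires at least 3 distinct hours.
With at most 2 per hour and 7 meetings, at least 4 hours are needed.
4 works (last occupied hour: 5pm): for example Onboarding=3pm, OffsitePrep=2pm, Demo=3pm, Retro=2pm, Sync=5pm, DesignReview=4pm, Standup=4pm.

4 hours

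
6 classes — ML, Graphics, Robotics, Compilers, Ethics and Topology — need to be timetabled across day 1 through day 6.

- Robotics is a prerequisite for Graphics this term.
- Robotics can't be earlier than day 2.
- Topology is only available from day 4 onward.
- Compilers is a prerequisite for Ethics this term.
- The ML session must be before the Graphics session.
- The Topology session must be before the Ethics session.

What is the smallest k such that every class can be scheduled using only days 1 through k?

The precedence chain requires at least 2 distinct days.
Propagating the time windows through the other constraints, Ethics can't land before day 5, so the schedule must run through at least day 5.
5 works (last occupied day: day 5): for example Robotics in day 2; Compilers in day 1; Graphics in day 3; ML in day 1; Ethics in day 5; Topology in day 4.

5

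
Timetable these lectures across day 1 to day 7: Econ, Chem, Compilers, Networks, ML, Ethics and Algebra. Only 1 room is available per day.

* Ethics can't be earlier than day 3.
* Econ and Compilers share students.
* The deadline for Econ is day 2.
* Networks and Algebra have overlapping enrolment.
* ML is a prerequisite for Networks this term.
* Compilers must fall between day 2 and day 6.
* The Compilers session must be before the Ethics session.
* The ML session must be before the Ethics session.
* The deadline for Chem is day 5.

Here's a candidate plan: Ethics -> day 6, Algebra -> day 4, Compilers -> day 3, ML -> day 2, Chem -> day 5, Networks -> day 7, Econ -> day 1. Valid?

Valid

ML is a prerequisite for Networks this term — holds.
Compilers must fall between day 2 and day 6 — holds.
Only 1 room is available per day — holds.
Ethics can't be earlier than day 3 — holds.
The Compilers session must be before the Ethics session — holds.
The deadline for Econ is day 2 — holds.
Econ and Compilers share students — holds.
The deadline for Chem is day 5 — holds.
Networks and Algebra have overlapping enrolment — holds.
The ML session must be before the Ethics session — holds.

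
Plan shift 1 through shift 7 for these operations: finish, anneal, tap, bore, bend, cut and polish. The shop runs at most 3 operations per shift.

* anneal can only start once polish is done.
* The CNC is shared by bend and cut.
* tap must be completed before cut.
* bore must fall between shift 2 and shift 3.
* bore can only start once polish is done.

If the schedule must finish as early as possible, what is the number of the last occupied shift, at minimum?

shift 3

The precedence chain requires at least 2 distinct shifts.
With at most 3 per shift and 7 operations, at least 3 shifts are needed.
3 works (last occupied shift: shift 3): for example tap -> shift 1; polish -> shift 1; anneal -> shift 2; bend -> shift 3; finish -> shift 1; cut -> shift 2; bore -> shift 2.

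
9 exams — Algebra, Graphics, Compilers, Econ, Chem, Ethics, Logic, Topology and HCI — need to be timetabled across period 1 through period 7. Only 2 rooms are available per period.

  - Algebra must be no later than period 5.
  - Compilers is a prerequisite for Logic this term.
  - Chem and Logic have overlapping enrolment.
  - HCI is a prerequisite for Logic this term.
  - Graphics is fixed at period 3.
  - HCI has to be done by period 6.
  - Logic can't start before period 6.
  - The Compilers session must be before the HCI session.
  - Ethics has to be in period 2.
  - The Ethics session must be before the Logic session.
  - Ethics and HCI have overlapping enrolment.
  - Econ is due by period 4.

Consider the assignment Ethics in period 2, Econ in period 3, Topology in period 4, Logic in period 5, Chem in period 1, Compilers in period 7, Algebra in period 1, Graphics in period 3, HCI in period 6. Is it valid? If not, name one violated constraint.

No. Compilers is a prerequisite for Logic this term is not satisfied.

Algebra must be no later than period 5 — holds.
Ethics has to be in period 2 — holds.
Compilers is a prerequisite for Logic this term — violated.
Graphics is fixed at period 3 — holds.
The Ethics session must be before the Logic session — holds.
Ethics and HCI have overlapping enrolment — holds.
The Compilers session must be before the HCI session — violated.
HCI is a prerequisite for Logic this term — violated.
HCI has to be done by period 6 — holds.
Only 2 rooms are available per period — holds.
Econ is due by period 4 — holds.
Chem and Logic have overlapping enrolment — holds.
Logic can't start before period 6 — violated.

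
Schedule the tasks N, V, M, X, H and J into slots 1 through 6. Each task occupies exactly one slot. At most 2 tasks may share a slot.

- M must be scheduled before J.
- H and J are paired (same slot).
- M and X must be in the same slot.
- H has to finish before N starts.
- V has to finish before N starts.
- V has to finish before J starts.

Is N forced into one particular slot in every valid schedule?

No

N can be 4 (e.g. H=3; X=2; V=1; J=3; M=2; N=4) or 5 (e.g. V=1; M=2; N=5; X=2; H=3; J=3).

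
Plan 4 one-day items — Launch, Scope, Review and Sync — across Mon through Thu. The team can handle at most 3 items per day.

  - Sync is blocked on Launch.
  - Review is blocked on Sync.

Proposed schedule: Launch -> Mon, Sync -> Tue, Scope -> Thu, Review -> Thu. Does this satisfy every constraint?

Valid

Review is blocked on Sync — holds.
The team can handle at most 3 items per day — holds.
Sync is blocked on Launch — holds.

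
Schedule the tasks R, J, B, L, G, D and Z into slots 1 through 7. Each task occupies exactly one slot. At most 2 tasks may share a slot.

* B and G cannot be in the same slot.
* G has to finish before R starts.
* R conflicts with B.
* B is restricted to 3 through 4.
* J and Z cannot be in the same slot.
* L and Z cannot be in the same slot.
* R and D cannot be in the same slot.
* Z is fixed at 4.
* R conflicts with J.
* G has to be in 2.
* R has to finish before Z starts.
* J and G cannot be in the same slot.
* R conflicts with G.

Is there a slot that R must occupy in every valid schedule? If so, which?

G is fixed at 2 and must come before R, so R is at least 3.
Z is fixed at 4 and must come after R, so R is at most 3.
So R must be 3.

3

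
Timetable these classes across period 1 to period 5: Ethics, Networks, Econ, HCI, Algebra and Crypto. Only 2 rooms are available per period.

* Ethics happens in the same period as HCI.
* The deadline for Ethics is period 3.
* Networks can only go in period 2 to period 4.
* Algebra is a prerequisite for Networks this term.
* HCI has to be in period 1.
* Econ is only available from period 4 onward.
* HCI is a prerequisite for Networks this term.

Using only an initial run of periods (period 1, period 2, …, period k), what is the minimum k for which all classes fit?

The precedence chain requires at least 2 distinct periods.
With at most 2 per period and 6 classes, at least 3 periods are needed.
Econ can't be placed before period 4, so the schedule must run through at least period 4.
4 works (last occupied period: period 4): for example Algebra -> period 2; Econ -> period 4; Crypto -> period 2; Ethics -> period 1; HCI -> period 1; Networks -> period 3.

4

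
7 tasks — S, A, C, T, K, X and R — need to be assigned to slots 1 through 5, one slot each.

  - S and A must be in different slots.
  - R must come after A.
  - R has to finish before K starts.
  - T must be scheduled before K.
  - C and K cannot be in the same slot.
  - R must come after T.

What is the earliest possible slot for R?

Precedence pushes R to at least 2; downstream work caps R at 4.
R at 2 is achievable: T -> 1, X -> 1, C -> 1, S -> 2, A -> 1, K -> 3, R -> 2.

2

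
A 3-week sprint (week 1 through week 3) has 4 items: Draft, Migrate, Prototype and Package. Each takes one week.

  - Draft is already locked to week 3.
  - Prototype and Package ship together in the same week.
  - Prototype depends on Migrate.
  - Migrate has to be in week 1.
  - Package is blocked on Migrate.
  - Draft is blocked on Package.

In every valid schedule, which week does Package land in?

Migrate is fixed at week 1 and must come before Package, so Package is at least week 2.
Draft is fixed at week 3 and must come after Package, so Package is at most week 2.
So Package must be week 2.

week 2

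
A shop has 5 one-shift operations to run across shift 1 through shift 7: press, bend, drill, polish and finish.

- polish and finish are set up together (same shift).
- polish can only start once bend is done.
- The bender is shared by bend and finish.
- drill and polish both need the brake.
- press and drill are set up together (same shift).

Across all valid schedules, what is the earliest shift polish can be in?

shift 2

Precedence pushes polish to at least shift 2.
polish at shift 2 is achievable: bend -> shift 1; press -> shift 1; drill -> shift 1; finish -> shift 2; polish -> shift 2.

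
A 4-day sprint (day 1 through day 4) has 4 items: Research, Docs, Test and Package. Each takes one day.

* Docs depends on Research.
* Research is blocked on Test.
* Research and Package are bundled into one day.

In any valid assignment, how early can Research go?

Precedence pushes Research to at least day 2; downstream work caps Research at day 3.
Research at day 2 is achievable: Test in day 1, Docs in day 3, Package in day 2, Research in day 2.

day 2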